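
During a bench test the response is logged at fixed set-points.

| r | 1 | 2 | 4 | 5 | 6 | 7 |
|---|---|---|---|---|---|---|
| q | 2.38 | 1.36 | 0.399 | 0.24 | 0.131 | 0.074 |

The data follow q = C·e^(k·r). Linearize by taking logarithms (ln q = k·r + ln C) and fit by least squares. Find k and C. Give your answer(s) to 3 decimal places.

k = -0.580, C = 4.250

Let Y = ln q. Fitting Y = k·r + ln C by least squares:
Σr = 25.0000, Σ(r)² = 131.0000, Σln q = -5.8076, Σr·ln q = -39.7499.
Equations: 131.0000·k + 25.0000·ln C = -39.7499;  25.0000·k + 6·ln C = -5.8076.
Slope k = (n·Σr·ln q − Σr·Σln q)/(n·Σ(r)² − (Σr)²) = (6·-39.7499 − 25.0000·-5.8076)/161.0000 = -0.57956; ln C = (Σln q − k·Σr)/n = 1.44692, so C = exp(1.44692) = 4.25002.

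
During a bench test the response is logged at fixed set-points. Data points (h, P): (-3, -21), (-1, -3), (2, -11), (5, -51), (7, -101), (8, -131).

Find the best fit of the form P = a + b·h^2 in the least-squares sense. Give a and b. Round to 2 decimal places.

Sums needed: Σ1 = 6, Σh^2 = 152, Σh^2·h^2 = 7220.
For AᵀP: ΣP = -318, Σh^2·P = -14844.
det = 6·7220 − 152² = 20216.
a = ((-318)·7220 − 152·(-14844))/20216 = -261/133; b = (6·(-14844) − 152·(-318))/20216 = -5091/2527.

a = -1.96, b = -2.01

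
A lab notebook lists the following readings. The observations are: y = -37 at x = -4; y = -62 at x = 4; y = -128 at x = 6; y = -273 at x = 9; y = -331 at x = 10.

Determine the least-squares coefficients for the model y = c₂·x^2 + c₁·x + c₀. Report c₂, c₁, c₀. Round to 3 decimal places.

Forming MᵀM = [[18369, 1945, 249]; [1945, 249, 25]; [249, 25, 5]] and Mᵀy = [-61405, -6635, -831]ᵀ gives MᵀM·[c₂, c₁, c₀]ᵀ = Mᵀy.
Row-reducing yields c₂ = -466643/156332, c₁ = -492365/156332, c₀ = -337/187.

c₂ = -2.985, c₁ = -3.149, c₀ = -1.802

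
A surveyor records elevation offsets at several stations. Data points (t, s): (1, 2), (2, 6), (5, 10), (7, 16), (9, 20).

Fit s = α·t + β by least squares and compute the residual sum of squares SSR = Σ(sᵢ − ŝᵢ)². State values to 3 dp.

SSR = 3.643

Compute the Gram sums: Σt·t = 160, Σt = 24, Σ1 = 5.
Right-hand side: Σt·s = 356, Σs = 54.
So AᵀA·[α, β]ᵀ = Aᵀs: [[160, 24]; [24, 5]]·[α, β]ᵀ = [356, 54]ᵀ.
Determinant 160·5 − 24² = 224.
α = (356·5 − 24·54)/224 = 121/56; β = (160·54 − 24·356)/224 = 3/7.
Residuals: -33/56, 5/4, -69/56, 25/56, 1/8; SSR = 51/14.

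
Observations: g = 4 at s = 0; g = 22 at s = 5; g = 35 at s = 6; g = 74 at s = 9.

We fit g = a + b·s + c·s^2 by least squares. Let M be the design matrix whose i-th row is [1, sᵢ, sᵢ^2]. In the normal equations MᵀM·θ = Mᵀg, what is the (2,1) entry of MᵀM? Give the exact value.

Row 2 ↔ basis s, column 1 ↔ basis 1, so (MᵀM)_{2,1} = Σᵢ s = (0)·(1) + (5)·(1) + (6)·(1) + (9)·(1) = 20.

20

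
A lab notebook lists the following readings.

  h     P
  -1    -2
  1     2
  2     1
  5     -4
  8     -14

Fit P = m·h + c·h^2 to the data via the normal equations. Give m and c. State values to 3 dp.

m = 1.250, c = -0.379

From the data, Σh·h = 95, Σh·h^2 = 645, Σh^2·h^2 = 4739.
And Σh·P = -126, Σh^2·P = -992.
Normal equations: [[95, 645]; [645, 4739]]·[m, c]ᵀ = [-126, -992]ᵀ.
Determinant 95·4739 − 645² = 34180.
m = ((-126)·4739 − 645·(-992))/34180 = 21363/17090; c = (95·(-992) − 645·(-126))/34180 = -1297/3418.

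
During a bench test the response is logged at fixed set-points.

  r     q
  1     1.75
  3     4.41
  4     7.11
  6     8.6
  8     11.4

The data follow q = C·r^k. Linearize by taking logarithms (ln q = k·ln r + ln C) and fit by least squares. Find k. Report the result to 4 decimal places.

Let Y = ln q. Fitting Y = k·ln r + ln C by least squares:
XᵀX = [[10.6632, 6.3561]; [6.3561, 5]], rhs = [13.2654, 8.5904]ᵀ  (here Σln r = 6.3561, Σ(ln r)² = 10.6632, Σln q = 8.5904, Σln r·ln q = 13.2654).
Solving (det = 12.9161): k = 0.90784, ln C = 0.56400.

k = 0.9078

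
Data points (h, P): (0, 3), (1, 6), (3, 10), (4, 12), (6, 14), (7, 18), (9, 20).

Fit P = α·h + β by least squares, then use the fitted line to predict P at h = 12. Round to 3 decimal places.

P̂ = 26.243

Forming AᵀA = [[192, 30]; [30, 7]] and AᵀP = [474, 83]ᵀ gives AᵀA·[α, β]ᵀ = AᵀP.
Eliminating β: 7·(row 1) − 30·(row 2) gives 444·α = 7·474 − 30·83 = 828, so α = 69/37.
Then β = (83 − 30·(69/37))/7 = 143/37.
At h = 12: P̂ = (69/37)·(12) + (143/37)·(1) = 971/37.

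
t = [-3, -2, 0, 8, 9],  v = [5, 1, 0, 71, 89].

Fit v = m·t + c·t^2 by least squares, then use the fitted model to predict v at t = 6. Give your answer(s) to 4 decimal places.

v̂ = 41.9644

Compute the Gram sums: Σt·t = 158, Σt·t^2 = 1206, Σt^2·t^2 = 10754.
Moment sums: Σt·v = 1352, Σt^2·v = 11802.
det = 158·10754 − 1206² = 244696.
m = (1352·10754 − 1206·11802)/244696 = 76549/61174; c = (158·11802 − 1206·1352)/244696 = 58551/61174.
At t = 6: v̂ = (76549/61174)·(6) + (58551/61174)·(36) = 1283565/30587.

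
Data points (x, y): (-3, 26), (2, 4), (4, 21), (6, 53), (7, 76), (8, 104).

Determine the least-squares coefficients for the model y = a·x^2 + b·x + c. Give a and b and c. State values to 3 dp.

Compute the Gram sums: Σx^2·x^2 = 8146, Σx^2·x = 1116, Σx^2 = 178, Σx·x = 178, Σx = 24, Σ1 = 6.
And Σx^2·y = 12874, Σx·y = 1696, Σy = 284.
So MᵀM·[a, b, c]ᵀ = Mᵀy: [[8146, 1116, 178]; [1116, 178, 24]; [178, 24, 6]]·[a, b, c]ᵀ = [12874, 1696, 284]ᵀ.
Solving the 3×3 system (Gaussian elimination) gives a = 103913/53806, b = -72253/26903, c = 42089/53806.

a = 1.931, b = -2.686, c = 0.782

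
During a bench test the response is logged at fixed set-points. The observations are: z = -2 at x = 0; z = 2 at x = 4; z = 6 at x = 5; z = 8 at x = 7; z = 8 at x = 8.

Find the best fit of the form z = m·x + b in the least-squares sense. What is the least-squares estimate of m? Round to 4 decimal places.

m = 1.3505

Entries of MᵀM: Σx·x = 154, Σx = 24, Σ1 = 5.
Moment sums: Σx·z = 158, Σz = 22.
Δ = 154·5 − 24² = 194.
m = (158·5 − 24·22)/194 = 131/97; b = (154·22 − 24·158)/194 = -202/97.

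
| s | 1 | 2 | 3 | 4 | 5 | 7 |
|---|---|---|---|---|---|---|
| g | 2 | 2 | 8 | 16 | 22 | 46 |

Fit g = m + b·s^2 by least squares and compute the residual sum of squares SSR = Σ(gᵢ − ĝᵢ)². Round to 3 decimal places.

SSR = 7.078

Forming AᵀA = [[6, 104]; [104, 3380]] and Aᵀg = [96, 3142]ᵀ gives AᵀA·[m, b]ᵀ = Aᵀg.
Eliminating b: 3380·(row 1) − 104·(row 2) gives 9464·m = 3380·96 − 104·3142 = -2288, so m = -22/91.
Then b = (3142 − 104·(-22/91))/3380 = 2217/2366.
Residuals: 441/338, -1782/1183, -453/2366, 1478/1183, -2801/2366, 775/2366; SSR = 8373/1183.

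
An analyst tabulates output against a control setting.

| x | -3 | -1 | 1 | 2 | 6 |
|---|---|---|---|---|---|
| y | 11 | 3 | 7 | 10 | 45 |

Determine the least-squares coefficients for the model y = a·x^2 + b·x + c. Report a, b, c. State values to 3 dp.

a = 0.988, b = 0.885, c = 4.234

Compute the Gram sums: Σx^2·x^2 = 1395, Σx^2·x = 197, Σx^2 = 51, Σx·x = 51, Σx = 5, Σ1 = 5.
Right-hand side: Σx^2·y = 1769, Σx·y = 261, Σy = 76.
MᵀM·[a, b, c]ᵀ = Mᵀy becomes [[1395, 197, 51]; [197, 51, 5]; [51, 5, 5]]·[a, b, c]ᵀ = [1769, 261, 76]ᵀ.
Inverting the 3×3 Gram matrix, [a, b, c]ᵀ = [23381/23656, 20929/23656, 25039/5914]ᵀ.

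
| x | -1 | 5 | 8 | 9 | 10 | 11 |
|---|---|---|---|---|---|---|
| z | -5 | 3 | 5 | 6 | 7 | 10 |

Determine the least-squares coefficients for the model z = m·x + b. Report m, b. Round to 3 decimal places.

m = 1.143, b = -3.667

Sums needed: Σx·x = 392, Σx = 42, Σ1 = 6.
Right-hand side: Σx·z = 294, Σz = 26.
Eliminating b: 6·(row 1) − 42·(row 2) gives 588·m = 6·294 − 42·26 = 672, so m = 8/7.
Then b = (26 − 42·(8/7))/6 = -11/3.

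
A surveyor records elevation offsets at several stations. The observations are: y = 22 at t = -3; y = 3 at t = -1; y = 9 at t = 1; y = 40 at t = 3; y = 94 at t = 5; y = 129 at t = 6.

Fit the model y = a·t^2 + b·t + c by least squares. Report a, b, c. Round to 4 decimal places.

The normal equations are: 2085·a + 341·b + 81·c = 7564;  341·a + 81·b + 11·c = 1304;  81·a + 11·b + 6·c = 297.
(Σt^2·t^2 = 2085, Σt^2·t = 341, Σt^2 = 81, Σt·t = 81, Σt = 11, Σ1 = 6, Σt^2·y = 7564, Σt·y = 1304, Σy = 297.)
Inverting the 3×3 Gram matrix, [a, b, c]ᵀ = [42017/13956, 68803/23260, 119773/34890]ᵀ.

a = 3.0107, b = 2.9580, c = 3.4329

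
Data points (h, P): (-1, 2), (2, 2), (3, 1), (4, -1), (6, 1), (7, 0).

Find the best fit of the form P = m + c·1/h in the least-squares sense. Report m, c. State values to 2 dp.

m = 0.88, c = -0.75

Normal-equation sums: Σ1 = 6, Σ1/h = 11/28, Σ1/h·1/h = 10385/7056.
And ΣP = 5, Σ1/h·P = -3/4.
AᵀA·[m, c]ᵀ = AᵀP becomes [[6, 11/28]; [11/28, 10385/7056]]·[m, c]ᵀ = [5, -3/4]ᵀ.
Eliminating c: (10385/7056)·(row 1) − (11/28)·(row 2) gives (20407/2352)·m = (10385/7056)·5 − (11/28)·(-3/4) = 13501/1764, so m = 54004/61221.
Then c = ((-3/4) − (11/28)·(54004/61221))/(10385/7056) = -15204/20407.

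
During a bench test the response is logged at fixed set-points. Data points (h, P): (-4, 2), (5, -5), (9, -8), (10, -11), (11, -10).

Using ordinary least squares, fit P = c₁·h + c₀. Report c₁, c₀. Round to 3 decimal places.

c₁ = -0.840, c₀ = -1.195

XᵀX·[c₁, c₀]ᵀ = XᵀP reads: 343·c₁ + 31·c₀ = -325;  31·c₁ + 5·c₀ = -32.
(Σh·h = 343, Σh = 31, Σ1 = 5, Σh·P = -325, ΣP = -32.)
Δ = 343·5 − 31² = 754.
c₁ = ((-325)·5 − 31·(-32))/754 = -633/754; c₀ = (343·(-32) − 31·(-325))/754 = -901/754.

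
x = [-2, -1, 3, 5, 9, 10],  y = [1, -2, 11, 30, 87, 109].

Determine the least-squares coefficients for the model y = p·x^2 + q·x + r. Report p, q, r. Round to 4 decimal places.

p = 0.9745, q = 1.1717, r = -1.0853

Compute the Gram sums: Σx^2·x^2 = 17284, Σx^2·x = 1872, Σx^2 = 220, Σx·x = 220, Σx = 24, Σ1 = 6.
And Σx^2·y = 18798, Σx·y = 2056, Σy = 236.
MᵀM·[p, q, r]ᵀ = Mᵀy becomes [[17284, 1872, 220]; [1872, 220, 24]; [220, 24, 6]]·[p, q, r]ᵀ = [18798, 2056, 236]ᵀ.
Solving the 3×3 system (Gaussian elimination) gives p = 1873/1922, q = 1126/961, r = -1043/961.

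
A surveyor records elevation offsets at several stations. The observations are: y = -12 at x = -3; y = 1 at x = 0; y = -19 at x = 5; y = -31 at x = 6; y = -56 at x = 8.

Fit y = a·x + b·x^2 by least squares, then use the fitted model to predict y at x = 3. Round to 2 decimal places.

ŷ = -5.98

With design matrix A, AᵀA = [[134, 826]; [826, 6098]] and Aᵀy = [-693, -5283]ᵀ.
Determinant 134·6098 − 826² = 134856.
a = ((-693)·6098 − 826·(-5283))/134856 = 3829/3746; b = (134·(-5283) − 826·(-693))/134856 = -1882/1873.
At x = 3: ŷ = (3829/3746)·(3) + (-1882/1873)·(9) = -22389/3746.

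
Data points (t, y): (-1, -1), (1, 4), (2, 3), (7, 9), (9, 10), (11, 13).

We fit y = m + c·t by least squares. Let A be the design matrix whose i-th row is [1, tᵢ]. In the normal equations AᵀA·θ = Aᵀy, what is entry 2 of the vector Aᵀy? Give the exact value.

307

Entry 2 ↔ basis t, so (Aᵀy)_{2} = Σᵢ (t)·yᵢ = (-1)·(-1) + (1)·(4) + (2)·(3) + (7)·(9) + (9)·(10) + (11)·(13) = 307.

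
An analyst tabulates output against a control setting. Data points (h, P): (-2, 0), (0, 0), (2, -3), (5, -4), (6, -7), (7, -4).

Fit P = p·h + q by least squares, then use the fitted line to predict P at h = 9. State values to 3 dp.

P̂ = -6.938

From the data, Σh·h = 118, Σh = 18, Σ1 = 6.
For XᵀP: Σh·P = -96, ΣP = -18.
XᵀX·[p, q]ᵀ = XᵀP becomes [[118, 18]; [18, 6]]·[p, q]ᵀ = [-96, -18]ᵀ.
Eliminating q: 6·(row 1) − 18·(row 2) gives 384·p = 6·(-96) − 18·(-18) = -252, so p = -21/32.
Then q = ((-18) − 18·(-21/32))/6 = -33/32.
At h = 9: P̂ = (-21/32)·(9) + (-33/32)·(1) = -111/16.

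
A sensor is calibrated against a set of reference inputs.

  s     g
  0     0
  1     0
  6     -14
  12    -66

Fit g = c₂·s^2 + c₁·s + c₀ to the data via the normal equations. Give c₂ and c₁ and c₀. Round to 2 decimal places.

AᵀA·[c₂, c₁, c₀]ᵀ = Aᵀg reads: 22033·c₂ + 1945·c₁ + 181·c₀ = -10008;  1945·c₂ + 181·c₁ + 19·c₀ = -876;  181·c₂ + 19·c₁ + 4·c₀ = -80.
(Σs^2·s^2 = 22033, Σs^2·s = 1945, Σs^2 = 181, Σs·s = 181, Σs = 19, Σ1 = 4, Σs^2·g = -10008, Σs·g = -876, Σg = -80.)
Solving the 3×3 system (Gaussian elimination) gives c₂ = -4603/8718, c₁ = 7397/8718, c₀ = -605/4359.

c₂ = -0.53, c₁ = 0.85, c₀ = -0.14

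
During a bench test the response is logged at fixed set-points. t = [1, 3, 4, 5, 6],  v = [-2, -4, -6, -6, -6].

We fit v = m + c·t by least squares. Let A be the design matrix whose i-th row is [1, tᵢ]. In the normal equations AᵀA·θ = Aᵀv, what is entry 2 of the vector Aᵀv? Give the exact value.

-104

Entry 2 ↔ basis t, so (Aᵀv)_{2} = Σᵢ (t)·vᵢ = (1)·(-2) + (3)·(-4) + (4)·(-6) + (5)·(-6) + (6)·(-6) = -104.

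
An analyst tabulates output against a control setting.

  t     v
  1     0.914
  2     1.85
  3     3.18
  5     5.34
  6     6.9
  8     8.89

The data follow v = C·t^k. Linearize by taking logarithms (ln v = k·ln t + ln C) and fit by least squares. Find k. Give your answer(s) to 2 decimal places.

With ln vᵢ as the transformed response and ln tᵢ as the regressor:
AᵀA = [[11.8122, 7.2724]; [7.2724, 6]], rhs = [12.3978, 7.4738]ᵀ  (here Σln t = 7.2724, Σ(ln t)² = 11.8122, Σln v = 7.4738, Σln t·ln v = 12.3978).
Δ = 11.8122·6 − (7.2724)² = 17.9853; k = (12.3978·6 − 7.2724·7.4738)/17.9853 = 1.11393, ln C = (11.8122·7.4738 − 7.2724·12.3978)/17.9853 = -0.10452.

k = 1.11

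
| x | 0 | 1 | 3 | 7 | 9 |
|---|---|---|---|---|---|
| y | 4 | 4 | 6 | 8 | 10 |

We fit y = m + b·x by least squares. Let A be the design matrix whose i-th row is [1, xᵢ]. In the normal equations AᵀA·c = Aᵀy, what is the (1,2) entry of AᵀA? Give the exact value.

Row 1 ↔ basis 1, column 2 ↔ basis x, so (AᵀA)_{1,2} = Σᵢ x = (1)·(0) + (1)·(1) + (1)·(3) + (1)·(7) + (1)·(9) = 20.

20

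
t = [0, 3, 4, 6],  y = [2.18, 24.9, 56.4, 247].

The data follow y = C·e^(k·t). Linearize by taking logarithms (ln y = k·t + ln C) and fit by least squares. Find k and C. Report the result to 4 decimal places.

k = 0.7914, C = 2.2524

Linearized form: ln y = k·t + ln C. From the 4 transformed points,
AᵀA = [[61.0000, 13.0000]; [13.0000, 4]], rhs = [58.8308, 13.5361]ᵀ  (here Σt = 13.0000, Σ(t)² = 61.0000, Σln y = 13.5361, Σt·ln y = 58.8308).
Δ = 61.0000·4 − (13.0000)² = 75.0000; k = (58.8308·4 − 13.0000·13.5361)/75.0000 = 0.79139, ln C = (61.0000·13.5361 − 13.0000·58.8308)/75.0000 = 0.81198, so C = exp(0.81198) = 2.25236.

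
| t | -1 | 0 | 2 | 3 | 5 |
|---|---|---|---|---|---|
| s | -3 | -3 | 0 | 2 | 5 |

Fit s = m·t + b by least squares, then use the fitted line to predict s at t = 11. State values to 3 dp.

From the data, Σt·t = 39, Σt = 9, Σ1 = 5.
Moment sums: Σt·s = 34, Σs = 1.
Eliminating b: 5·(row 1) − 9·(row 2) gives 114·m = 5·34 − 9·1 = 161, so m = 161/114.
Then b = (1 − 9·(161/114))/5 = -89/38.
At t = 11: ŝ = (161/114)·(11) + (-89/38)·(1) = 752/57.

ŝ = 13.193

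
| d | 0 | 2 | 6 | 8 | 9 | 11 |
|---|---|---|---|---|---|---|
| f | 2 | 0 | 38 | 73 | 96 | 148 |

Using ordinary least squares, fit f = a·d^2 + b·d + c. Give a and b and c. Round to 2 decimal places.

a = 1.47, b = -2.76, c = 1.13

Entries of AᵀA: Σd^2·d^2 = 26610, Σd^2·d = 2796, Σd^2 = 306, Σd·d = 306, Σd = 36, Σ1 = 6.
Moment sums: Σd^2·f = 31724, Σd·f = 3304, Σf = 357.
AᵀA·[a, b, c]ᵀ = Aᵀf becomes [[26610, 2796, 306]; [2796, 306, 36]; [306, 36, 6]]·[a, b, c]ᵀ = [31724, 3304, 357]ᵀ.
Row-reducing yields a = 3367/2292, b = -7903/2865, c = 4319/3820.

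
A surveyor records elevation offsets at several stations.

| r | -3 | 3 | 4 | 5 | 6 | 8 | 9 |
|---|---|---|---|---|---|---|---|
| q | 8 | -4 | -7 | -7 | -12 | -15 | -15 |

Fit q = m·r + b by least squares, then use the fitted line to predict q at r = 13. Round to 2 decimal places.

q̂ = -24.36

Sums needed: Σr·r = 240, Σr = 32, Σ1 = 7.
Moment sums: Σr·q = -426, Σq = -52.
Determinant 240·7 − 32² = 656.
m = ((-426)·7 − 32·(-52))/656 = -659/328; b = (240·(-52) − 32·(-426))/656 = 72/41.
At r = 13: q̂ = (-659/328)·(13) + (72/41)·(1) = -7991/328.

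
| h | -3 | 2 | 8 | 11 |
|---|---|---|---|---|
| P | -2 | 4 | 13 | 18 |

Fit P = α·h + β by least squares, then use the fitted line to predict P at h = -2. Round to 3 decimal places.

From the data, Σh·h = 198, Σh = 18, Σ1 = 4.
Right-hand side: Σh·P = 316, ΣP = 33.
So MᵀM·[α, β]ᵀ = MᵀP: [[198, 18]; [18, 4]]·[α, β]ᵀ = [316, 33]ᵀ.
Determinant 198·4 − 18² = 468.
α = (316·4 − 18·33)/468 = 335/234; β = (198·33 − 18·316)/468 = 47/26.
At h = -2: P̂ = (335/234)·(-2) + (47/26)·(1) = -19/18.

P̂ = -1.056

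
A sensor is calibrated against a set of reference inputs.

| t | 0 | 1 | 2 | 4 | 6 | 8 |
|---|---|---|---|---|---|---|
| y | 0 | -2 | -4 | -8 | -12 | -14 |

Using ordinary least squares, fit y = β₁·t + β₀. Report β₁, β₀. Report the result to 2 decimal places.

Normal-equation sums: Σt·t = 121, Σt = 21, Σ1 = 6.
For Aᵀy: Σt·y = -226, Σy = -40.
AᵀA·[β₁, β₀]ᵀ = Aᵀy becomes [[121, 21]; [21, 6]]·[β₁, β₀]ᵀ = [-226, -40]ᵀ.
Eliminating β₀: 6·(row 1) − 21·(row 2) gives 285·β₁ = 6·(-226) − 21·(-40) = -516, so β₁ = -172/95.
Then β₀ = ((-40) − 21·(-172/95))/6 = -94/285.

β₁ = -1.81, β₀ = -0.33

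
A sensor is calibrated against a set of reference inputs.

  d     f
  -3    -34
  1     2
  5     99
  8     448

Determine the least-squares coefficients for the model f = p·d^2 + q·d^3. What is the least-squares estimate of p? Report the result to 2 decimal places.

p = -0.93

AᵀA·[p, q]ᵀ = Aᵀf reads: 4803·p + 35651·q = 30843;  35651·p + 278499·q = 242671.
(Σd^2·d^2 = 4803, Σd^2·d^3 = 35651, Σd^3·d^3 = 278499, Σd^2·f = 30843, Σd^3·f = 242671.)
det = 4803·278499 − 35651² = 66636896.
p = (30843·278499 − 35651·242671)/66636896 = -15429791/16659224; q = (4803·242671 − 35651·30843)/66636896 = 16491255/16659224.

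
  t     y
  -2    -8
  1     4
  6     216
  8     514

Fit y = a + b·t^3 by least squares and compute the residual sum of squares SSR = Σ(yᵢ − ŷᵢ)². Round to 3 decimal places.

With design matrix X, XᵀX = [[4, 721]; [721, 308865]] and Xᵀy = [726, 309892]ᵀ.
det = 4·308865 − 721² = 715619.
a = (726·308865 − 721·309892)/715619 = 803858/715619; b = (4·309892 − 721·726)/715619 = 716122/715619.
Residuals: -799834/715619, 1342496/715619, -912506/715619, 369844/715619; SSR = 4767176/715619.

SSR = 6.662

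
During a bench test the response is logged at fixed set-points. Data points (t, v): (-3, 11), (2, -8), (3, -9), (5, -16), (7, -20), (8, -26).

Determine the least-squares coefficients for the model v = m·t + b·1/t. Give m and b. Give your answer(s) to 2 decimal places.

Forming MᵀM = [[160, 6]; [6, 386849/705600]] and Mᵀv = [-504, -8389/420]ᵀ gives MᵀM·[m, b]ᵀ = Mᵀv.
det = 160·(386849/705600) − 6² = 228089/4410.
m = ((-504)·(386849/705600) − 6·(-8389/420))/(228089/4410) = -13801347/4561780; b = (160·(-8389/420) − 6·(-504))/(228089/4410) = -757680/228089.

m = -3.03, b = -3.32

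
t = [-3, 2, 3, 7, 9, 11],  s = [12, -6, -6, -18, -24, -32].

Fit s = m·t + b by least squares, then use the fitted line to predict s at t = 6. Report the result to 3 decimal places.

ŝ = -15.867

Entries of AᵀA: Σt·t = 273, Σt = 29, Σ1 = 6.
And Σt·s = -760, Σs = -74.
AᵀA·[m, b]ᵀ = Aᵀs becomes [[273, 29]; [29, 6]]·[m, b]ᵀ = [-760, -74]ᵀ.
Δ = 273·6 − 29² = 797.
m = ((-760)·6 − 29·(-74))/797 = -2414/797; b = (273·(-74) − 29·(-760))/797 = 1838/797.
At t = 6: ŝ = (-2414/797)·(6) + (1838/797)·(1) = -12646/797.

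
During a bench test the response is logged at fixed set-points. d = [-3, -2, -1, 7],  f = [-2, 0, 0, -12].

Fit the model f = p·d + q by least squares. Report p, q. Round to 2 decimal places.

p = -1.19, q = -3.20

XᵀX·[p, q]ᵀ = Xᵀf reads: 63·p + 1·q = -78;  1·p + 4·q = -14.
(Σd·d = 63, Σd = 1, Σ1 = 4, Σd·f = -78, Σf = -14.)
Eliminating q: 4·(row 1) − 1·(row 2) gives 251·p = 4·(-78) − 1·(-14) = -298, so p = -298/251.
Then q = ((-14) − 1·(-298/251))/4 = -804/251.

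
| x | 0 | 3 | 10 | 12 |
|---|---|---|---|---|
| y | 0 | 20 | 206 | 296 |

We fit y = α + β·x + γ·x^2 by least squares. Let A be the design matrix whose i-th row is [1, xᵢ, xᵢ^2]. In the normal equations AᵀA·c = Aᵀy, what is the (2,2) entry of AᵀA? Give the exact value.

Row 2 ↔ basis x, column 2 ↔ basis x, so (AᵀA)_{2,2} = Σᵢ (x)·(x) = (0)·(0) + (3)·(3) + (10)·(10) + (12)·(12) = 253.

253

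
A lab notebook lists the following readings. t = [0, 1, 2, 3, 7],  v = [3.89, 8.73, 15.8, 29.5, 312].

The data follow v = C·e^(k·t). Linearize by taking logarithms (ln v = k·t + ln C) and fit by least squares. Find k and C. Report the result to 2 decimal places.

Taking logs, ln v = k·t + ln C, so regress ln v on t.
Σt = 13.0000, Σ(t)² = 63.0000, Σln v = 15.4126, Σt·ln v = 58.0410.
Equations: 63.0000·k + 13.0000·ln C = 58.0410;  13.0000·k + 5·ln C = 15.4126.
Δ = 63.0000·5 − (13.0000)² = 146.0000; k = (58.0410·5 − 13.0000·15.4126)/146.0000 = 0.61535, ln C = (63.0000·15.4126 − 13.0000·58.0410)/146.0000 = 1.48260, so C = exp(1.48260) = 4.40438.

k = 0.62, C = 4.40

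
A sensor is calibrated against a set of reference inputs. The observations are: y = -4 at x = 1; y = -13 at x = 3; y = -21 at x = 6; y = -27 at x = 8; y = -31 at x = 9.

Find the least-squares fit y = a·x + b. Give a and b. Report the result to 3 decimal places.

a = -3.221, b = -1.805

AᵀA·[a, b]ᵀ = Aᵀy reads: 191·a + 27·b = -664;  27·a + 5·b = -96.
Δ = 191·5 − 27² = 226.
a = ((-664)·5 − 27·(-96))/226 = -364/113; b = (191·(-96) − 27·(-664))/226 = -204/113.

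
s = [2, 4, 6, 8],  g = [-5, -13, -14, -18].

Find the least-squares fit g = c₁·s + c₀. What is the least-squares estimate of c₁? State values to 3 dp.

Setting ∂/∂c₁ … = 0 gives: 120·c₁ + 20·c₀ = -290;  20·c₁ + 4·c₀ = -50.
(Σs·s = 120, Σs = 20, Σ1 = 4, Σs·g = -290, Σg = -50.)
Eliminating c₀: 4·(row 1) − 20·(row 2) gives 80·c₁ = 4·(-290) − 20·(-50) = -160, so c₁ = -2.
Then c₀ = ((-50) − 20·(-2))/4 = -5/2.

c₁ = -2.000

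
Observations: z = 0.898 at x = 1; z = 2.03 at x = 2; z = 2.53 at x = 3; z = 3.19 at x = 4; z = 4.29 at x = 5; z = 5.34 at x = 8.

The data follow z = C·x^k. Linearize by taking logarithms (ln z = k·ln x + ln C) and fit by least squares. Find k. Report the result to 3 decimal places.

Linearized form: ln z = k·ln x + ln C. From the 6 transformed points,
AᵀA = [[10.5236, 6.8669]; [6.8669, 6]], rhs = [8.9460, 5.8202]ᵀ  (here Σln x = 6.8669, Σ(ln x)² = 10.5236, Σln z = 5.8202, Σln x·ln z = 8.9460).
Solving (det = 15.9867): k = 0.85753, ln C = -0.01139.

k = 0.858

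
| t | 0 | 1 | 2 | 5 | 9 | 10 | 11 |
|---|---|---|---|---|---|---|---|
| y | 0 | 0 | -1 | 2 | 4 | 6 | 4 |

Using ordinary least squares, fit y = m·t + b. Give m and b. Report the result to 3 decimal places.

Entries of XᵀX: Σt·t = 332, Σt = 38, Σ1 = 7.
Right-hand side: Σt·y = 148, Σy = 15.
XᵀX·[m, b]ᵀ = Xᵀy becomes [[332, 38]; [38, 7]]·[m, b]ᵀ = [148, 15]ᵀ.
Eliminating b: 7·(row 1) − 38·(row 2) gives 880·m = 7·148 − 38·15 = 466, so m = 233/440.
Then b = (15 − 38·(233/440))/7 = -161/220.

m = 0.530, b = -0.732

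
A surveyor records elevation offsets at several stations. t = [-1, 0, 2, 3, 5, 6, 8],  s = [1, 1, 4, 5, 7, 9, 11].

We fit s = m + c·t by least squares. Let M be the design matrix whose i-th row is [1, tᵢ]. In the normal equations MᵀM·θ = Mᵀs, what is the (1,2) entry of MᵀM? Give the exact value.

23

Row 1 ↔ basis 1, column 2 ↔ basis t, so (MᵀM)_{1,2} = Σᵢ t = (1)·(-1) + (1)·(0) + (1)·(2) + (1)·(3) + (1)·(5) + (1)·(6) + (1)·(8) = 23.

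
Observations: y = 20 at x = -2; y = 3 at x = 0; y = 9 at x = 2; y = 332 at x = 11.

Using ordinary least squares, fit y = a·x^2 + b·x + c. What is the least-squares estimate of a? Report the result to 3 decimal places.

a = 2.970

Compute the Gram sums: Σx^2·x^2 = 14673, Σx^2·x = 1331, Σx^2 = 129, Σx·x = 129, Σx = 11, Σ1 = 4.
Moment sums: Σx^2·y = 40288, Σx·y = 3630, Σy = 364.
MᵀM·[a, b, c]ᵀ = Mᵀy becomes [[14673, 1331, 129]; [1331, 129, 11]; [129, 11, 4]]·[a, b, c]ᵀ = [40288, 3630, 364]ᵀ.
Solving the 3×3 system (Gaussian elimination) gives a = 101061/34028, b = -465883/170140, c = 116958/42535.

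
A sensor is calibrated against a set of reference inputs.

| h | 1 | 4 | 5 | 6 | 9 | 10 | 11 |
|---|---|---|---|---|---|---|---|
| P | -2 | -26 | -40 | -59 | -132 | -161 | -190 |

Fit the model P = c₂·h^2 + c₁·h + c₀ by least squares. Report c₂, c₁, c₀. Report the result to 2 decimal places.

Compute the Gram sums: Σh^2·h^2 = 33380, Σh^2·h = 3466, Σh^2 = 380, Σh·h = 380, Σh = 46, Σ1 = 7.
For MᵀP: Σh^2·P = -53324, Σh·P = -5548, ΣP = -610.
Row-reducing yields c₂ = -46140/30499, c₁ = -28926/30499, c₀ = 5294/4357.

c₂ = -1.51, c₁ = -0.95, c₀ = 1.22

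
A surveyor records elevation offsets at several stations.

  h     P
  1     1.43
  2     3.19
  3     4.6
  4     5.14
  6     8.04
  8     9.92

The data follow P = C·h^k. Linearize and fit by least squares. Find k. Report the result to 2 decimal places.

k = 0.91

Taking logs, ln P = k·ln h + ln C, so regress ln P on ln h.
AᵀA = [[11.1437, 7.0493]; [7.0493, 6]], rhs = [13.2562, 9.0598]ᵀ  (here Σln h = 7.0493, Σ(ln h)² = 11.1437, Σln P = 9.0598, Σln h·ln P = 13.2562).
Slope k = (n·Σln h·ln P − Σln h·Σln P)/(n·Σ(ln h)² − (Σln h)²) = (6·13.2562 − 7.0493·9.0598)/17.1702 = 0.91278; ln C = (Σln P − k·Σln h)/n = 0.43756.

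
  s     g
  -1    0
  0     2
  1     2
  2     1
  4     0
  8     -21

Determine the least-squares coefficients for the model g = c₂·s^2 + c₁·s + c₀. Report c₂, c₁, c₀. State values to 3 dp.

c₂ = -0.519, c₁ = 1.354, c₀ = 1.610

Entries of XᵀX: Σs^2·s^2 = 4370, Σs^2·s = 584, Σs^2 = 86, Σs·s = 86, Σs = 14, Σ1 = 6.
Moment sums: Σs^2·g = -1338, Σs·g = -164, Σg = -16.
Solving the 3×3 system (Gaussian elimination) gives c₂ = -1586/3057, c₁ = 4139/3057, c₀ = 1641/1019.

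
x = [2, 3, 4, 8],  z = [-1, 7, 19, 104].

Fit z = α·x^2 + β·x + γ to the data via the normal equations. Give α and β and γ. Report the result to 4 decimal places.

α = 1.8786, β = -1.2799, γ = -5.9878

MᵀM·[α, β, γ]ᵀ = Mᵀz reads: 4449·α + 611·β + 93·γ = 7019;  611·α + 93·β + 17·γ = 927;  93·α + 17·β + 4·γ = 129.
(Σx^2·x^2 = 4449, Σx^2·x = 611, Σx^2 = 93, Σx·x = 93, Σx = 17, Σ1 = 4, Σx^2·z = 7019, Σx·z = 927, Σz = 129.)
Solving the 3×3 system (Gaussian elimination) gives α = 3389/1804, β = -2309/1804, γ = -491/82.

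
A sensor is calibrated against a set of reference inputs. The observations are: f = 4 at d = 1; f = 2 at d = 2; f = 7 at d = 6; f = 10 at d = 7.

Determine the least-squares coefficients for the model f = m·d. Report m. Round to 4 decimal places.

m = 1.3333

Normal-equation sums: Σd·d = 90.
Moment sums: Σd·f = 120.
Normal equations: [[90]]·[m]ᵀ = [120]ᵀ.
m = 120/90 = 1.33333.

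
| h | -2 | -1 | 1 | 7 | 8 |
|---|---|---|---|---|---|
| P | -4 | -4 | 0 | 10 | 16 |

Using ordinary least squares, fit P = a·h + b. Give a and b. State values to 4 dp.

Sums needed: Σh·h = 119, Σh = 13, Σ1 = 5.
Right-hand side: Σh·P = 210, ΣP = 18.
Δ = 119·5 − 13² = 426.
a = (210·5 − 13·18)/426 = 136/71; b = (119·18 − 13·210)/426 = -98/71.

a = 1.9155, b = -1.3803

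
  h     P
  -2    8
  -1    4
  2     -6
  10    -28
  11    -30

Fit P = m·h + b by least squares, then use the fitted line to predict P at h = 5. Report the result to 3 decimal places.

P̂ = -13.293

AᵀA·[m, b]ᵀ = AᵀP reads: 230·m + 20·b = -642;  20·m + 5·b = -52.
(Σh·h = 230, Σh = 20, Σ1 = 5, Σh·P = -642, ΣP = -52.)
Determinant 230·5 − 20² = 750.
m = ((-642)·5 − 20·(-52))/750 = -217/75; b = (230·(-52) − 20·(-642))/750 = 88/75.
At h = 5: P̂ = (-217/75)·(5) + (88/75)·(1) = -997/75.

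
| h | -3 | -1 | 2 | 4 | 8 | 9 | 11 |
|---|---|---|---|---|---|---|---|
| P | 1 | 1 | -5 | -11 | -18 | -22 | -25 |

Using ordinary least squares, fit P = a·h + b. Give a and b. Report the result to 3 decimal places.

Setting ∂/∂a … = 0 gives: 296·a + 30·b = -675;  30·a + 7·b = -79.
(Σh·h = 296, Σh = 30, Σ1 = 7, Σh·P = -675, ΣP = -79.)
det = 296·7 − 30² = 1172.
a = ((-675)·7 − 30·(-79))/1172 = -2355/1172; b = (296·(-79) − 30·(-675))/1172 = -1567/586.

a = -2.009, b = -2.674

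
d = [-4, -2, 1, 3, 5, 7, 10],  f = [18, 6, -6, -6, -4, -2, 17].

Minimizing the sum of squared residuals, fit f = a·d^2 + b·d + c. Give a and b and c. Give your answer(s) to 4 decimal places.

Forming XᵀX = [[13380, 1424, 204]; [1424, 204, 20]; [204, 20, 7]] and Xᵀf = [1754, 28, 23]ᵀ gives XᵀX·[a, b, c]ᵀ = Xᵀf.
Solving the 3×3 system (Gaussian elimination) gives a = 167015/336298, b = -521482/168149, c = -391209/168149.

a = 0.4966, b = -3.1013, c = -2.3266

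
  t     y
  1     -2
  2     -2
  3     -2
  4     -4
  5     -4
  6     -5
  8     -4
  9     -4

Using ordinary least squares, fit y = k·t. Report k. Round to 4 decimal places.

Entries of MᵀM: Σt·t = 236.
For Mᵀy: Σt·y = -146.
MᵀM·[k]ᵀ = Mᵀy becomes [[236]]·[k]ᵀ = [-146]ᵀ.
Hence k = -146 / 236 ≈ -0.618644.

k = -0.6186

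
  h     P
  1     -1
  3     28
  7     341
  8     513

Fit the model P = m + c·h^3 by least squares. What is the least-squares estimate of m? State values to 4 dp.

With design matrix A, AᵀA = [[4, 883]; [883, 380523]] and AᵀP = [881, 380374]ᵀ.
Determinant 4·380523 − 883² = 742403.
m = (881·380523 − 883·380374)/742403 = -629479/742403; c = (4·380374 − 883·881)/742403 = 743573/742403.

m = -0.8479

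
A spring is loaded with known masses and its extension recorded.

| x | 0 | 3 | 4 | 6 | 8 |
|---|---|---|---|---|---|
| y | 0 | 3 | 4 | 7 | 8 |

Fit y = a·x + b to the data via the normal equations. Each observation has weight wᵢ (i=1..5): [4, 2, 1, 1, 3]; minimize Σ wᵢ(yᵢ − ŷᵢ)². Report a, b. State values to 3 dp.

a = 1.020, b = 0.017

Forming MᵀWM = [[262, 40]; [40, 11]] and MᵀWy = [268, 41]ᵀ gives MᵀWM·[a, b]ᵀ = MᵀWy.
det = 262·11 − 40² = 1282.
a = (268·11 − 40·41)/1282 = 654/641; b = (262·41 − 40·268)/1282 = 11/641.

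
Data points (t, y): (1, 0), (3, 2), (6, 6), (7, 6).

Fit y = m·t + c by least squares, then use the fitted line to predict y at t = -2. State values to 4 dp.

ŷ = -3.2308

Normal-equation sums: Σt·t = 95, Σt = 17, Σ1 = 4.
Right-hand side: Σt·y = 84, Σy = 14.
Normal equations: [[95, 17]; [17, 4]]·[m, c]ᵀ = [84, 14]ᵀ.
det = 95·4 − 17² = 91.
m = (84·4 − 17·14)/91 = 14/13; c = (95·14 − 17·84)/91 = -14/13.
At t = -2: ŷ = (14/13)·(-2) + (-14/13)·(1) = -42/13.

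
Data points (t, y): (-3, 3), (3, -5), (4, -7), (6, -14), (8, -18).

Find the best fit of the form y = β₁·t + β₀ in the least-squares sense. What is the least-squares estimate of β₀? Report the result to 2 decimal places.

β₀ = -1.31

Sums needed: Σt·t = 134, Σt = 18, Σ1 = 5.
And Σt·y = -280, Σy = -41.
MᵀM·[β₁, β₀]ᵀ = Mᵀy becomes [[134, 18]; [18, 5]]·[β₁, β₀]ᵀ = [-280, -41]ᵀ.
det = 134·5 − 18² = 346.
β₁ = ((-280)·5 − 18·(-41))/346 = -331/173; β₀ = (134·(-41) − 18·(-280))/346 = -227/173.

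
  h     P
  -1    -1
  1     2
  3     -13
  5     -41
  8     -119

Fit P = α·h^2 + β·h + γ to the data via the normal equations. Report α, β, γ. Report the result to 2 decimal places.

α = -2.08, β = 1.47, γ = 2.43

The normal system MᵀM·[α, β, γ]ᵀ = MᵀP is [[4804, 664, 100]; [664, 100, 16]; [100, 16, 5]]·[α, β, γ]ᵀ = [-8757, -1193, -172]ᵀ.
Solving the 3×3 system (Gaussian elimination) gives α = -48019/23124, β = 33997/23124, γ = 4677/1927.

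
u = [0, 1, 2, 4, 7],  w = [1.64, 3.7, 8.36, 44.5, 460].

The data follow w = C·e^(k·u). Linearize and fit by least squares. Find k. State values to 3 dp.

k = 0.807

Linearized form: ln w = k·u + ln C. From the 5 transformed points,
Σu = 14.0000, Σ(u)² = 70.0000, Σln w = 13.8532, Σu·ln w = 63.6558.
Normal system: [[70.0000, 14.0000]; [14.0000, 5]]·[k, ln C]ᵀ = [63.6558, 13.8532]ᵀ.
Solving (det = 154.0000): k = 0.80736, ln C = 0.51002.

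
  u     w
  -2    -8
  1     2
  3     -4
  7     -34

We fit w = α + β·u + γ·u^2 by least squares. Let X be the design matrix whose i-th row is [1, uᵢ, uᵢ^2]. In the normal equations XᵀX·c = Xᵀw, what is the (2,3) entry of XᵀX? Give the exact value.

Row 2 ↔ basis u, column 3 ↔ basis u^2, so (XᵀX)_{2,3} = Σᵢ (u)·(u^2) = (-2)·(4) + (1)·(1) + (3)·(9) + (7)·(49) = 363.

363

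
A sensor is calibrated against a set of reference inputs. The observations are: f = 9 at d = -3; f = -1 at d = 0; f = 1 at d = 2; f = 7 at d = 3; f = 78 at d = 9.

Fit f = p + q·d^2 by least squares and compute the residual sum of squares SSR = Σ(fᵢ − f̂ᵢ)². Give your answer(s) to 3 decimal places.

SSR = 5.138

Entries of AᵀA: Σ1 = 5, Σd^2 = 103, Σd^2·d^2 = 6739.
Moment sums: Σf = 94, Σd^2·f = 6466.
AᵀA·[p, q]ᵀ = Aᵀf becomes [[5, 103]; [103, 6739]]·[p, q]ᵀ = [94, 6466]ᵀ.
Eliminating q: 6739·(row 1) − 103·(row 2) gives 23086·p = 6739·94 − 103·6466 = -32532, so p = -16266/11543.
Then q = (6466 − 103·(-16266/11543))/6739 = 11324/11543.
Residuals: 18237/11543, 4723/11543, -17487/11543, -4849/11543, -624/11543; SSR = 59308/11543.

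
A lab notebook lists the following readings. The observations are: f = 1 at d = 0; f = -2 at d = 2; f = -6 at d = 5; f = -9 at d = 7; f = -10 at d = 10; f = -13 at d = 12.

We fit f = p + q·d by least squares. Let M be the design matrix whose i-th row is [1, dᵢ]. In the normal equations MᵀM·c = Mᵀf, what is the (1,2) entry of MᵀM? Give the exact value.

Row 1 ↔ basis 1, column 2 ↔ basis d, so (MᵀM)_{1,2} = Σᵢ d = (1)·(0) + (1)·(2) + (1)·(5) + (1)·(7) + (1)·(10) + (1)·(12) = 36.

36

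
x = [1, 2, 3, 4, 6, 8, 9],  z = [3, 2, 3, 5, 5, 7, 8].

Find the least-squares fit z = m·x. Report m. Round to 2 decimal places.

m = 0.92

Entries of MᵀM: Σx·x = 211.
And Σx·z = 194.
Normal equations: [[211]]·[m]ᵀ = [194]ᵀ.
Hence m = 194 / 211 ≈ 0.919431.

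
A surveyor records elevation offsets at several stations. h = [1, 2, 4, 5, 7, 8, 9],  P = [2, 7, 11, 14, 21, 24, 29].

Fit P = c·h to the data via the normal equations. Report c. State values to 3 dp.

The normal equations are: 240·c = 730.
Hence c = 730 / 240 ≈ 3.04167.

c = 3.042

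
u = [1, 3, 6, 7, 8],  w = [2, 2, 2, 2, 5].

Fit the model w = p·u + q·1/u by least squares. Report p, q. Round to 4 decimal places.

p = 0.4165, q = 1.5561

AᵀA·[p, q]ᵀ = Aᵀw reads: 159·p + 5·q = 74;  5·p + (33161/28224)·q = 219/56.
(Σu·u = 159, Σu·1/u = 5, Σ1/u·1/u = 33161/28224, Σu·w = 74, Σ1/u·w = 219/56.)
Δ = 159·(33161/28224) − 5² = 1522333/9408.
p = (74·(33161/28224) − 5·(219/56))/(1522333/9408) = 1902034/4566999; q = (159·(219/56) − 5·74)/(1522333/9408) = 2368968/1522333.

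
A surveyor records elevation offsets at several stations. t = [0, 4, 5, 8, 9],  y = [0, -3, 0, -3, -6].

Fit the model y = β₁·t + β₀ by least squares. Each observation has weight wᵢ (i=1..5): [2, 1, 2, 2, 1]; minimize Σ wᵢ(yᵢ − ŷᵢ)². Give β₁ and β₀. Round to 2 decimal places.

Entries of MᵀWM: Σwᵢ·t·t = 275, Σwᵢ·t = 39, Σwᵢ·1 = 8.
For MᵀWy: Σwᵢ·t·y = -114, Σwᵢ·y = -15.
So MᵀWM·[β₁, β₀]ᵀ = MᵀWy: [[275, 39]; [39, 8]]·[β₁, β₀]ᵀ = [-114, -15]ᵀ.
det = 275·8 − 39² = 679.
β₁ = ((-114)·8 − 39·(-15))/679 = -327/679; β₀ = (275·(-15) − 39·(-114))/679 = 321/679.

β₁ = -0.48, β₀ = 0.47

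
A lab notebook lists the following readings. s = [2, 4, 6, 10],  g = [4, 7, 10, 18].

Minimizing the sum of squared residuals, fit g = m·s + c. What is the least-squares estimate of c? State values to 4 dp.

Compute the Gram sums: Σs·s = 156, Σs = 22, Σ1 = 4.
And Σs·g = 276, Σg = 39.
det = 156·4 − 22² = 140.
m = (276·4 − 22·39)/140 = 123/70; c = (156·39 − 22·276)/140 = 3/35.

c = 0.0857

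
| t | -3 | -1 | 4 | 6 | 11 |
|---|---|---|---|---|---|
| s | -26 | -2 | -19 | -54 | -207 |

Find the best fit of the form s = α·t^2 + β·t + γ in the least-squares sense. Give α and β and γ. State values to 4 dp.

α = -1.9805, β = 2.8201, γ = 1.2984

The normal equations are: 16275·α + 1583·β + 183·γ = -27531;  1583·α + 183·β + 17·γ = -2597;  183·α + 17·β + 5·γ = -308.
Row-reducing yields α = -195171/98546, β = 277905/98546, γ = 63974/49273.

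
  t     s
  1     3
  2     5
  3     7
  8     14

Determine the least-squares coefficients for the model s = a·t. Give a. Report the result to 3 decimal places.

a = 1.872

Setting ∂/∂a … = 0 gives: 78·a = 146.
Hence a = 146 / 78 ≈ 1.87179.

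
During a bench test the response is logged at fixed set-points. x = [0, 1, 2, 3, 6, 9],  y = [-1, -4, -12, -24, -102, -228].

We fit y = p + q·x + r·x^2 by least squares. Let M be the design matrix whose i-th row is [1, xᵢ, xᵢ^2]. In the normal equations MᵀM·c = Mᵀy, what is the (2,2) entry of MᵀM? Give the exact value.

Row 2 ↔ basis x, column 2 ↔ basis x, so (MᵀM)_{2,2} = Σᵢ (x)·(x) = (0)·(0) + (1)·(1) + (2)·(2) + (3)·(3) + (6)·(6) + (9)·(9) = 131.

131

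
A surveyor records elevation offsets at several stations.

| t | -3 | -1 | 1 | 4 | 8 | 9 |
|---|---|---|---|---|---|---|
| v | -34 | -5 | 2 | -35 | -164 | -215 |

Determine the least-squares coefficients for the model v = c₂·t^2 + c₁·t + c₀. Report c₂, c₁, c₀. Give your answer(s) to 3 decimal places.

Compute the Gram sums: Σt^2·t^2 = 10996, Σt^2·t = 1278, Σt^2 = 172, Σt·t = 172, Σt = 18, Σ1 = 6.
And Σt^2·v = -28780, Σt·v = -3278, Σv = -451.
So AᵀA·[c₂, c₁, c₀]ᵀ = Aᵀv: [[10996, 1278, 172]; [1278, 172, 18]; [172, 18, 6]]·[c₂, c₁, c₀]ᵀ = [-28780, -3278, -451]ᵀ.
Row-reducing yields c₂ = -605411/202598, c₁ = 302212/101299, c₀ = 313227/202598.

c₂ = -2.988, c₁ = 2.983, c₀ = 1.546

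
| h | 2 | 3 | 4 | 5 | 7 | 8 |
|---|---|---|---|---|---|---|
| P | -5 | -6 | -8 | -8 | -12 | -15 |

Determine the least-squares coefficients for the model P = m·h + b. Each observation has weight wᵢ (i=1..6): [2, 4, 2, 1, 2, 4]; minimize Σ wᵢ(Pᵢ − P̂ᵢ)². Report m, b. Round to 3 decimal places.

Entries of AᵀWA: Σwᵢ·h·h = 455, Σwᵢ·h = 75, Σwᵢ·1 = 15.
For AᵀWP: Σwᵢ·h·P = -844, Σwᵢ·P = -142.
So AᵀWA·[m, b]ᵀ = AᵀWP: [[455, 75]; [75, 15]]·[m, b]ᵀ = [-844, -142]ᵀ.
Δ = 455·15 − 75² = 1200.
m = ((-844)·15 − 75·(-142))/1200 = -67/40; b = (455·(-142) − 75·(-844))/1200 = -131/120.

m = -1.675, b = -1.092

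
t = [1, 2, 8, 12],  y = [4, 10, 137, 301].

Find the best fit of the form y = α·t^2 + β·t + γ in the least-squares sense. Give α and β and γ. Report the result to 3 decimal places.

α = 2.003, β = 1.005, γ = 0.547

Compute the Gram sums: Σt^2·t^2 = 24849, Σt^2·t = 2249, Σt^2 = 213, Σt·t = 213, Σt = 23, Σ1 = 4.
Right-hand side: Σt^2·y = 52156, Σt·y = 4732, Σy = 452.
Normal equations: [[24849, 2249, 213]; [2249, 213, 23]; [213, 23, 4]]·[α, β, γ]ᵀ = [52156, 4732, 452]ᵀ.
Row-reducing yields α = 2450/1223, β = 20894/20791, γ = 11380/20791.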